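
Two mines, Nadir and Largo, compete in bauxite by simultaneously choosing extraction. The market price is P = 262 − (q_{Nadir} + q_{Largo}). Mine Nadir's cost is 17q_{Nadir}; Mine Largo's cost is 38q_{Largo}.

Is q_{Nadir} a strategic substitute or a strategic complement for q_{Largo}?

strategic substitutes

Mine Nadir's profit: π = q_{Nadir}(262 − (q_{Nadir} + q_{Largo})) − 17q_{Nadir}.
∂π/∂q_{Nadir} = 245 − 2q_{Nadir} − q_{Largo} = 0, so q_{Nadir} = 122.5 − 0.5q_{Largo}.
The best-response slope dq_{Nadir}/dq_{Largo} = −0.5 < 0: the reaction function is downward-sloping, so the choices are strategic substitutes.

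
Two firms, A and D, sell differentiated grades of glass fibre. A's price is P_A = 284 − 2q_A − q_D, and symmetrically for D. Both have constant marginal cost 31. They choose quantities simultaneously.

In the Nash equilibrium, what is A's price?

132.2

Firm A's profit: π = q_A(284 − 2q_A − q_D) − 31q_A.
∂π/∂q_A = 253 − 4q_A − q_D = 0 ⇒ q_A = 63.25 − 0.25q_D.
By symmetry q_D = q_A; substituting into the reaction function, 1.25q_A = 63.25 and q_A = 50.6.
P_A = 284 − 2·50.6 − 50.6 = 132.2.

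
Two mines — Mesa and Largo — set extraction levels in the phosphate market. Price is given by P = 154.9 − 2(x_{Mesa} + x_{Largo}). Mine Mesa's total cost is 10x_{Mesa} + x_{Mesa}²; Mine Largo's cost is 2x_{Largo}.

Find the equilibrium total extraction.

45.07

Mine Mesa's profit: π = x_{Mesa}(154.9 − 2(x_{Mesa} + x_{Largo})) − 10x_{Mesa} − x_{Mesa}².
∂π/∂x_{Mesa} = 144.9 − 6x_{Mesa} − 2x_{Largo} = 0, so x_{Mesa} = 24.15 − (1/3)x_{Largo}.
For Largo: ∂π/∂x_{Largo} = 152.9 − 4x_{Largo} − 2x_{Mesa} = 0 ⇒ x_{Largo} = 38.225 − 0.5x_{Mesa}.
Plugging x_{Largo} into Mesa's best response: x_{Mesa} = 24.15 − (1/3)(38.225 − 0.5x_{Mesa}) ⇒ (5/6)x_{Mesa} = 1369/120, so x_{Mesa} = 13.69.
Then x_{Largo} = 38.225 − 0.5·13.69 = 31.38.
Total extraction: 13.69 + 31.38 = 45.07.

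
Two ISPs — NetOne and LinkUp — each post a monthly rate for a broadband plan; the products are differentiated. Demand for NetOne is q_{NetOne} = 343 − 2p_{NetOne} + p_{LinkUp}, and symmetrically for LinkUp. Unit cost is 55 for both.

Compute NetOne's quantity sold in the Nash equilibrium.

NetOne's profit: π = (p_{NetOne} − 55)(343 − 2p_{NetOne} + p_{LinkUp}).
∂π/∂p_{NetOne} = 453 − 4p_{NetOne} + p_{LinkUp} = 0 ⇒ p_{NetOne} = 113.25 + 0.25p_{LinkUp}.
Setting p_{NetOne} = p_{LinkUp} in the reaction function: p_{NetOne} = 113.25 + 0.25p_{NetOne}, so p_{NetOne} = 113.25 / 0.75 = 151.
q_{NetOne} = 343 − 2·151 + 151 = 192.

192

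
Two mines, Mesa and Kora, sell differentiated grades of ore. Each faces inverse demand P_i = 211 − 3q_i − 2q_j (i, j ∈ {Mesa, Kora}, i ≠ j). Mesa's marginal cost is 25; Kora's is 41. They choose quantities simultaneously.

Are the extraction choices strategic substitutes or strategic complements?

strategic substitutes

Mine Mesa's profit: π = q_{Mesa}(211 − 3q_{Mesa} − 2q_{Kora}) − 25q_{Mesa}.
∂π/∂q_{Mesa} = 186 − 6q_{Mesa} − 2q_{Kora} = 0 ⇒ q_{Mesa} = 31 − (1/3)q_{Kora}.
The best-response slope dq_{Mesa}/dq_{Kora} = −1/3 < 0: the reaction function is downward-sloping, so the choices are strategic substitutes.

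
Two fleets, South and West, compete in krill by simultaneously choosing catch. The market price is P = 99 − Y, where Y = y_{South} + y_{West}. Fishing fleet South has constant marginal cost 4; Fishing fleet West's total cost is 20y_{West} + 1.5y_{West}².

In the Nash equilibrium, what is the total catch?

51

Fishing fleet South's profit: π = y_{South}(99 − (y_{South} + y_{West})) − 4y_{South}.
∂π/∂y_{South} = 95 − 2y_{South} − y_{West} = 0, so y_{South} = 47.5 − 0.5y_{West}.
For West: ∂π/∂y_{West} = 79 − 5y_{West} − y_{South} = 0 ⇒ y_{West} = 15.8 − 0.2y_{South}.
Plugging y_{West} into South's best response: y_{South} = 47.5 − 0.5(15.8 − 0.2y_{South}) ⇒ 0.9y_{South} = 39.6, so y_{South} = 44.
Then y_{West} = 15.8 − 0.2·44 = 7.
Total catch: 44 + 7 = 51.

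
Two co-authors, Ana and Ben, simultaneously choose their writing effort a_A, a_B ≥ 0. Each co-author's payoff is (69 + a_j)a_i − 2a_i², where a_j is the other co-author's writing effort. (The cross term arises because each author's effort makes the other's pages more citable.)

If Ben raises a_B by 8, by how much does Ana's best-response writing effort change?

Ana's payoff is (69 + a_B)a_A − 2a_A².
∂π/∂a_A = 69 + a_B − 4a_A = 0, so a_A = 17.25 + 0.25a_B.
The reaction-function slope is 0.25, so an 8-unit rise in a_B moves a_A by 0.25 × 8 = 2. Ana's best response rises — the actions are strategic complements.

2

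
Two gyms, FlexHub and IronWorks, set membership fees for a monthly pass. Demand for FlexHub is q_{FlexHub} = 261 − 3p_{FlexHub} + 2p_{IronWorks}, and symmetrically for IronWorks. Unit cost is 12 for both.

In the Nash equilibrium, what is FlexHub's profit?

11625.1875

FlexHub's profit: π = (p_{FlexHub} − 12)(261 − 3p_{FlexHub} + 2p_{IronWorks}).
∂π/∂p_{FlexHub} = 297 − 6p_{FlexHub} + 2p_{IronWorks} = 0 ⇒ p_{FlexHub} = 49.5 + (1/3)p_{IronWorks}.
By symmetry p_{IronWorks} = p_{FlexHub}; substituting into the reaction function, (2/3)p_{FlexHub} = 49.5 and p_{FlexHub} = 74.25.
q_{FlexHub} = 261 − 3·74.25 + 2·74.25 = 186.75.
Profit = (74.25 − 12)·186.75 = 11625.1875.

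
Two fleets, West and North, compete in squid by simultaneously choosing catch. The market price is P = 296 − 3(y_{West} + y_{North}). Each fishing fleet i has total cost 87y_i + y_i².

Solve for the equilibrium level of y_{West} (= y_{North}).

Fishing fleet West's profit: π = y_{West}(296 − 3(y_{West} + y_{North})) − 87y_{West} − y_{West}².
∂π/∂y_{West} = 209 − 8y_{West} − 3y_{North} = 0, so y_{West} = 26.125 − 0.375y_{North}.
Setting y_{West} = y_{North} in the reaction function: y_{West} = 26.125 − 0.375y_{West}, so y_{West} = 26.125 / 1.375 = 19.

19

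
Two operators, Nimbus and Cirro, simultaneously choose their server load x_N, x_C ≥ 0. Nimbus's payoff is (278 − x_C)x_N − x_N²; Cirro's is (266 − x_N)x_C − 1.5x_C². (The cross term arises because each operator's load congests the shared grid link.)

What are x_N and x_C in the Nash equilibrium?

113.6, 50.8

Expanding Nimbus's payoff: 278x_N − x_Cx_N − x_N².
∂π/∂x_N = 278 − x_C − 2x_N = 0, so x_N = 139 − 0.5x_C.
Likewise for Cirro: x_C = 266/3 − (1/3)x_N.
Substituting the second reaction function into the first: x_N = 139 − 0.5(266/3 − (1/3)x_N), which gives (5/6)x_N = 284/3 ⇒ x_N = 113.6.
Then x_C = 266/3 − (1/3)·113.6 = 50.8.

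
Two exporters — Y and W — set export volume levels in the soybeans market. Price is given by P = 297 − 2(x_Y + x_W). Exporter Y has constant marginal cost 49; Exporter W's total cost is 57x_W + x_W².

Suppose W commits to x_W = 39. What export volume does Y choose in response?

Exporter Y's profit: π = x_Y(297 − 2(x_Y + x_W)) − 49x_Y.
∂π/∂x_Y = 248 − 4x_Y − 2x_W = 0, so x_Y = 62 − 0.5x_W.
At x_W = 39: x_Y = 62 − 0.5·39 = 42.5.

42.5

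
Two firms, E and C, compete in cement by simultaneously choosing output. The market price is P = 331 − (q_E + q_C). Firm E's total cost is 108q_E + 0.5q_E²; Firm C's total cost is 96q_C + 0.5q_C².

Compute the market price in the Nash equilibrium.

216.5

Firm E's profit: π = q_E(331 − (q_E + q_C)) − 108q_E − 0.5q_E².
∂π/∂q_E = 223 − 3q_E − q_C = 0, so q_E = 223/3 − (1/3)q_C.
By the same steps for C: q_C = 235/3 − (1/3)q_E.
Substituting the second reaction function into the first: q_E = 223/3 − (1/3)(235/3 − (1/3)q_E), which gives (8/9)q_E = 434/9 ⇒ q_E = 54.25.
Then q_C = 235/3 − (1/3)·54.25 = 60.25.
Equilibrium price: P = 331 − 114.5 = 216.5.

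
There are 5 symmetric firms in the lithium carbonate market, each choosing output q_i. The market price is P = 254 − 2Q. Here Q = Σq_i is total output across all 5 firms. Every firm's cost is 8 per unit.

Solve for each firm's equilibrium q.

20.5

A representative firm's profit is π_i = q_i(254 − 2Q) − 8q_i, with Q = q_i + Σ_{j≠i} q_j.
First-order condition: 246 − 4q_i − 2Σ_{j≠i} q_j = 0.
With identical firms, set every q_j = q: then 246 − 4q − 8q = 0, i.e. q = 246/12 = 20.5.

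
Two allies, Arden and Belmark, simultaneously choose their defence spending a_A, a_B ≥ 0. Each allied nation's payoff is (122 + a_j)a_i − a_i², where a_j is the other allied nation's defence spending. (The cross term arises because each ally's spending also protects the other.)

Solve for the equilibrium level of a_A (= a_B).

Arden's payoff is (122 + a_B)a_A − a_A².
∂π/∂a_A = 122 + a_B − 2a_A = 0, so a_A = 61 + 0.5a_B.
By symmetry a_B = a_A; substituting into the reaction function, 0.5a_A = 61 and a_A = 122.

122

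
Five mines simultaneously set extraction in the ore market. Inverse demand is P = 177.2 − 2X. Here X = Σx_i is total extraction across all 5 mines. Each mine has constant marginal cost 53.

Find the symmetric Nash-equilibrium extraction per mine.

10.35

A representative mine's profit is π_i = x_i(177.2 − 2X) − 53x_i, with X = x_i + Σ_{j≠i} x_j.
First-order condition: 124.2 − 4x_i − 2Σ_{j≠i} x_j = 0.
Imposing symmetry (x_j = x for all j) turns Σ_{j≠i} x_j into 4x, so 124.2 = 12x and x = 10.35.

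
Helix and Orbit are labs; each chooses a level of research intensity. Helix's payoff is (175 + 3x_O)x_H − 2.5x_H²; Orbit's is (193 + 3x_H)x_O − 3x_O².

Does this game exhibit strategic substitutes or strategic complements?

Expanding Helix's payoff: 175x_H + 3x_Ox_H − 2.5x_H².
∂π/∂x_H = 175 + 3x_O − 5x_H = 0, so x_H = 35 + 0.6x_O.
The best-response slope dx_H/dx_O = 0.6 > 0: the reaction function is upward-sloping, so the choices are strategic complements.

strategic complements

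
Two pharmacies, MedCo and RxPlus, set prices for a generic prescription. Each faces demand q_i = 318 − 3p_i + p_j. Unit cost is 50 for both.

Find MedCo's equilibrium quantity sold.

130.8

MedCo's profit: π = (p_{MedCo} − 50)(318 − 3p_{MedCo} + p_{RxPlus}).
∂π/∂p_{MedCo} = 468 − 6p_{MedCo} + p_{RxPlus} = 0 ⇒ p_{MedCo} = 78 + (1/6)p_{RxPlus}.
By symmetry p_{RxPlus} = p_{MedCo}; substituting into the reaction function, (5/6)p_{MedCo} = 78 and p_{MedCo} = 93.6.
q_{MedCo} = 318 − 3·93.6 + 93.6 = 130.8.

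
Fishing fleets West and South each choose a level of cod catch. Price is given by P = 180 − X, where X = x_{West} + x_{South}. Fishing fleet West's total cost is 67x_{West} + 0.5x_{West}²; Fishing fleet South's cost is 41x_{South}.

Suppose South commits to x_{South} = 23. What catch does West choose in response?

Fishing fleet West's profit: π = x_{West}(180 − (x_{West} + x_{South})) − 67x_{West} − 0.5x_{West}².
∂π/∂x_{West} = 113 − 3x_{West} − x_{South} = 0, so x_{West} = 113/3 − (1/3)x_{South}.
At x_{South} = 23: x_{West} = 113/3 − (1/3)·23 = 30.

30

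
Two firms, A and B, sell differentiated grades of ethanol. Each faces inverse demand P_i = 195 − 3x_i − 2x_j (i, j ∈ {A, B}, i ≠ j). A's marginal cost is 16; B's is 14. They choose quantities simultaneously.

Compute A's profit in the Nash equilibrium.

1485.1875

Firm A's profit: π = x_A(195 − 3x_A − 2x_B) − 16x_A.
∂π/∂x_A = 179 − 6x_A − 2x_B = 0 ⇒ x_A = 179/6 − (1/3)x_B.
Similarly x_B = 181/6 − (1/3)x_A.
Solving the two reaction functions simultaneously: (1 − (−1/3)(−1/3))x_A = 179/6 − (1/3)·(181/6), so (8/9)x_A = 178/9 and x_A = 22.25.
Then x_B = 181/6 − (1/3)·22.25 = 22.75.
P_A = 195 − 3·22.25 − 2·22.75 = 82.75.
Profit = (82.75 − 16)·22.25 = 1485.1875.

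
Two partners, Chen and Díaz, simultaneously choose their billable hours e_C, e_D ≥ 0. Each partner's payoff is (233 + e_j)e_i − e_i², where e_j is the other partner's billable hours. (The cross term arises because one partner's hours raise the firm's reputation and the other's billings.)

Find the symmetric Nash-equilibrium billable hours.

Chen's payoff is (233 + e_D)e_C − e_C².
∂π/∂e_C = 233 + e_D − 2e_C = 0, so e_C = 116.5 + 0.5e_D.
By symmetry e_D = e_C; substituting into the reaction function, 0.5e_C = 116.5 and e_C = 233.

233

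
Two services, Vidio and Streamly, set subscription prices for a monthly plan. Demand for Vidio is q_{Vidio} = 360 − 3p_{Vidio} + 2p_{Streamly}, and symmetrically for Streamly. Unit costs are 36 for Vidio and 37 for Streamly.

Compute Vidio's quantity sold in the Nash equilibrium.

Vidio's profit: π = (p_{Vidio} − 36)(360 − 3p_{Vidio} + 2p_{Streamly}).
∂π/∂p_{Vidio} = 468 − 6p_{Vidio} + 2p_{Streamly} = 0 ⇒ p_{Vidio} = 78 + (1/3)p_{Streamly}.
Similarly p_{Streamly} = 78.5 + (1/3)p_{Vidio}.
Substituting the second reaction function into the first: p_{Vidio} = 78 + (1/3)(78.5 + (1/3)p_{Vidio}), which gives (8/9)p_{Vidio} = 625/6 ⇒ p_{Vidio} = 117.1875.
Then p_{Streamly} = 78.5 + (1/3)·117.1875 = 117.5625.
q_{Vidio} = 360 − 3·117.1875 + 2·117.5625 = 243.5625.

243.5625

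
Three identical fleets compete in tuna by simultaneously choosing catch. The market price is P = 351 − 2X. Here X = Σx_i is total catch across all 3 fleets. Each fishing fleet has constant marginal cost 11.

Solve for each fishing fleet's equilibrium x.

A representative fishing fleet's profit is π_i = x_i(351 − 2X) − 11x_i, with X = x_i + Σ_{j≠i} x_j.
First-order condition: 340 − 4x_i − 2Σ_{j≠i} x_j = 0.
In a symmetric equilibrium every fishing fleet chooses the same x, so Σ_{j≠i} x_j = 2x. The condition becomes 340 − 8x = 0, giving x = 340/8 = 42.5.

42.5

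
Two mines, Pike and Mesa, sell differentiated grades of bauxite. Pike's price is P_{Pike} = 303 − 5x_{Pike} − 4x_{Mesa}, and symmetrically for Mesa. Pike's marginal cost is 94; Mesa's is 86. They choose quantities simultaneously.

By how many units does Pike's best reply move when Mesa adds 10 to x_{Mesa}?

-4

Mine Pike's profit: π = x_{Pike}(303 − 5x_{Pike} − 4x_{Mesa}) − 94x_{Pike}.
∂π/∂x_{Pike} = 209 − 10x_{Pike} − 4x_{Mesa} = 0 ⇒ x_{Pike} = 20.9 − 0.4x_{Mesa}.
The reaction-function slope is −0.4, so a 10-unit rise in x_{Mesa} moves x_{Pike} by −0.4 × 10 = −4. Pike's best response falls — the actions are strategic substitutes.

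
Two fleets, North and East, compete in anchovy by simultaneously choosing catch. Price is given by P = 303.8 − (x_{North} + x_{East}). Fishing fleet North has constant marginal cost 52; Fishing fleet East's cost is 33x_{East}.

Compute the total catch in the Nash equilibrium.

174.2

Fishing fleet North's profit: π = x_{North}(303.8 − (x_{North} + x_{East})) − 52x_{North}.
∂π/∂x_{North} = 251.8 − 2x_{North} − x_{East} = 0, so x_{North} = 125.9 − 0.5x_{East}.
By the same steps for East: x_{East} = 135.4 − 0.5x_{North}.
Solving the two reaction functions simultaneously: (1 − (−0.5)(−0.5))x_{North} = 125.9 − 0.5·135.4, so 0.75x_{North} = 58.2 and x_{North} = 77.6.
Then x_{East} = 135.4 − 0.5·77.6 = 96.6.
Total catch: 77.6 + 96.6 = 174.2.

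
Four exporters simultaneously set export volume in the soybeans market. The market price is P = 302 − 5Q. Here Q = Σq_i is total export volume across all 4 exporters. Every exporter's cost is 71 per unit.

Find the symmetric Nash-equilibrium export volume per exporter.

9.24

A representative exporter's profit is π_i = q_i(302 − 5Q) − 71q_i, with Q = q_i + Σ_{j≠i} q_j.
First-order condition: 231 − 10q_i − 5Σ_{j≠i} q_j = 0.
Imposing symmetry (q_j = q for all j) turns Σ_{j≠i} q_j into 3q, so 231 = 25q and q = 9.24.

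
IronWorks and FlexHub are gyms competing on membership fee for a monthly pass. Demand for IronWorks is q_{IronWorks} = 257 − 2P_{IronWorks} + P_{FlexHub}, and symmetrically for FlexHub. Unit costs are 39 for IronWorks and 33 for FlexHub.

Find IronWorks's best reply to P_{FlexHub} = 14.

87.25

IronWorks's profit: π = (P_{IronWorks} − 39)(257 − 2P_{IronWorks} + P_{FlexHub}).
∂π/∂P_{IronWorks} = 335 − 4P_{IronWorks} + P_{FlexHub} = 0 ⇒ P_{IronWorks} = 83.75 + 0.25P_{FlexHub}.
At P_{FlexHub} = 14: P_{IronWorks} = 83.75 + 0.25·14 = 87.25.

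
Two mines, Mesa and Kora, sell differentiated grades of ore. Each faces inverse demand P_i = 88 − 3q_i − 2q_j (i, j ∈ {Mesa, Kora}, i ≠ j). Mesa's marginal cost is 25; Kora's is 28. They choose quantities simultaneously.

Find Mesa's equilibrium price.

Mine Mesa's profit: π = q_{Mesa}(88 − 3q_{Mesa} − 2q_{Kora}) − 25q_{Mesa}.
∂π/∂q_{Mesa} = 63 − 6q_{Mesa} − 2q_{Kora} = 0 ⇒ q_{Mesa} = 10.5 − (1/3)q_{Kora}.
Similarly q_{Kora} = 10 − (1/3)q_{Mesa}.
Solving the two reaction functions simultaneously: (1 − (−1/3)(−1/3))q_{Mesa} = 10.5 − (1/3)·10, so (8/9)q_{Mesa} = 43/6 and q_{Mesa} = 8.0625.
Then q_{Kora} = 10 − (1/3)·8.0625 = 7.3125.
P_{Mesa} = 88 − 3·8.0625 − 2·7.3125 = 49.1875.

49.1875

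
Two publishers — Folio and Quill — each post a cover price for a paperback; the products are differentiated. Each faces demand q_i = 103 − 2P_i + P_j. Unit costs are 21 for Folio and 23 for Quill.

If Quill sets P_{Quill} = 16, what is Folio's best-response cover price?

40.25

Folio's profit: π = (P_{Folio} − 21)(103 − 2P_{Folio} + P_{Quill}).
∂π/∂P_{Folio} = 145 − 4P_{Folio} + P_{Quill} = 0 ⇒ P_{Folio} = 36.25 + 0.25P_{Quill}.
At P_{Quill} = 16: P_{Folio} = 36.25 + 0.25·16 = 40.25.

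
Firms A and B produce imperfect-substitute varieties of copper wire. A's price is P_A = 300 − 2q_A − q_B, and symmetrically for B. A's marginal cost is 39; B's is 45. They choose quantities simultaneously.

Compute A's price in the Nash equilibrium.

144.2

Firm A's profit: π = q_A(300 − 2q_A − q_B) − 39q_A.
∂π/∂q_A = 261 − 4q_A − q_B = 0 ⇒ q_A = 65.25 − 0.25q_B.
Similarly q_B = 63.75 − 0.25q_A.
Solving the two reaction functions simultaneously: (1 − (−0.25)(−0.25))q_A = 65.25 − 0.25·63.75, so 0.9375q_A = 49.3125 and q_A = 52.6.
Then q_B = 63.75 − 0.25·52.6 = 50.6.
P_A = 300 − 2·52.6 − 50.6 = 144.2.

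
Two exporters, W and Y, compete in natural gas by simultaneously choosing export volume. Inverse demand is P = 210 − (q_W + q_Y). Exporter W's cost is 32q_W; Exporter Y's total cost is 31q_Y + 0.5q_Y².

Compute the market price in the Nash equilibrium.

Exporter W's profit: π = q_W(210 − (q_W + q_Y)) − 32q_W.
∂π/∂q_W = 178 − 2q_W − q_Y = 0, so q_W = 89 − 0.5q_Y.
For Y: ∂π/∂q_Y = 179 − 3q_Y − q_W = 0 ⇒ q_Y = 179/3 − (1/3)q_W.
Substituting the second reaction function into the first: q_W = 89 − 0.5(179/3 − (1/3)q_W), which gives (5/6)q_W = 355/6 ⇒ q_W = 71.
Then q_Y = 179/3 − (1/3)·71 = 36.
Equilibrium price: P = 210 − 107 = 103.

103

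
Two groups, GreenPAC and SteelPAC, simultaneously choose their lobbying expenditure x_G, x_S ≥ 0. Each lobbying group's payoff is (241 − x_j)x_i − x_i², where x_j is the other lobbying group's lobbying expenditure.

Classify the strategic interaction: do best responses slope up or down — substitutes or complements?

strategic substitutes

GreenPAC's payoff is (241 − x_S)x_G − x_G².
∂π/∂x_G = 241 − x_S − 2x_G = 0, so x_G = 120.5 − 0.5x_S.
The best-response slope dx_G/dx_S = −0.5 < 0: the reaction function is downward-sloping, so the choices are strategic substitutes.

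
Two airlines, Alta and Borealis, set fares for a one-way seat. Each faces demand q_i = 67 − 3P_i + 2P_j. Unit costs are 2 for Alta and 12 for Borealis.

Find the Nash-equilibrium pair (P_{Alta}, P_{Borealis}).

Alta's profit: π = (P_{Alta} − 2)(67 − 3P_{Alta} + 2P_{Borealis}).
∂π/∂P_{Alta} = 73 − 6P_{Alta} + 2P_{Borealis} = 0 ⇒ P_{Alta} = 73/6 + (1/3)P_{Borealis}.
Similarly P_{Borealis} = 103/6 + (1/3)P_{Alta}.
Substituting the second reaction function into the first: P_{Alta} = 73/6 + (1/3)(103/6 + (1/3)P_{Alta}), which gives (8/9)P_{Alta} = 161/9 ⇒ P_{Alta} = 20.125.
Then P_{Borealis} = 103/6 + (1/3)·20.125 = 23.875.

20.125, 23.875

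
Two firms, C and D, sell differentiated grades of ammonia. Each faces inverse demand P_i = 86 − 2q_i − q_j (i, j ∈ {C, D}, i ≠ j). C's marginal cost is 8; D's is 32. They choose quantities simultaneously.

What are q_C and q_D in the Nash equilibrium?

17.2, 9.2

Firm C's profit: π = q_C(86 − 2q_C − q_D) − 8q_C.
∂π/∂q_C = 78 − 4q_C − q_D = 0 ⇒ q_C = 19.5 − 0.25q_D.
Similarly q_D = 13.5 − 0.25q_C.
Solving the two reaction functions simultaneously: (1 − (−0.25)(−0.25))q_C = 19.5 − 0.25·13.5, so 0.9375q_C = 16.125 and q_C = 17.2.
Then q_D = 13.5 − 0.25·17.2 = 9.2.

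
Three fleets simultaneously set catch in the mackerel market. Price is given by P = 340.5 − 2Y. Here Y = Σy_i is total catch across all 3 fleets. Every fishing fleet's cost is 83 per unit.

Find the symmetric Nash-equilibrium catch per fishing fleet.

A representative fishing fleet's profit is π_i = y_i(340.5 − 2Y) − 83y_i, with Y = y_i + Σ_{j≠i} y_j.
First-order condition: 257.5 − 4y_i − 2Σ_{j≠i} y_j = 0.
With identical fishing fleets, set every y_j = y: then 257.5 − 4y − 4y = 0, i.e. y = 257.5/8 = 32.1875.

32.1875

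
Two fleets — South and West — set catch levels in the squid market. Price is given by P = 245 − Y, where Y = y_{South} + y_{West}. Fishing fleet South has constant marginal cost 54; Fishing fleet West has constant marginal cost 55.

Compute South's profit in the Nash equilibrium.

4096

Fishing fleet South's profit: π = y_{South}(245 − (y_{South} + y_{West})) − 54y_{South}.
∂π/∂y_{South} = 191 − 2y_{South} − y_{West} = 0, so y_{South} = 95.5 − 0.5y_{West}.
By the same steps for West: y_{West} = 95 − 0.5y_{South}.
Substituting the second reaction function into the first: y_{South} = 95.5 − 0.5(95 − 0.5y_{South}), which gives 0.75y_{South} = 48 ⇒ y_{South} = 64.
Then y_{West} = 95 − 0.5·64 = 63.
Price P = 245 − 127 = 118.
South's profit: (118 − 54)·64 = 4096.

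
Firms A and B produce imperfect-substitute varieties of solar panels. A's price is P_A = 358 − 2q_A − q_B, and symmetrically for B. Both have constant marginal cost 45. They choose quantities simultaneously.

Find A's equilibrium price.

170.2

Firm A's profit: π = q_A(358 − 2q_A − q_B) − 45q_A.
∂π/∂q_A = 313 − 4q_A − q_B = 0 ⇒ q_A = 78.25 − 0.25q_B.
Setting q_A = q_B in the reaction function: q_A = 78.25 − 0.25q_A, so q_A = 78.25 / 1.25 = 62.6.
P_A = 358 − 2·62.6 − 62.6 = 170.2.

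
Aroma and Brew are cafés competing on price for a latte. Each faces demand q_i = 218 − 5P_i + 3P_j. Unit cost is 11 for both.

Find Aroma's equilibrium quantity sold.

140

Aroma's profit: π = (P_{Aroma} − 11)(218 − 5P_{Aroma} + 3P_{Brew}).
∂π/∂P_{Aroma} = 273 − 10P_{Aroma} + 3P_{Brew} = 0 ⇒ P_{Aroma} = 27.3 + 0.3P_{Brew}.
The game is symmetric, so in equilibrium P_{Brew} = P_{Aroma}: the reaction function gives 0.7P_{Aroma} = 27.3, hence P_{Aroma} = 39.
q_{Aroma} = 218 − 5·39 + 3·39 = 140.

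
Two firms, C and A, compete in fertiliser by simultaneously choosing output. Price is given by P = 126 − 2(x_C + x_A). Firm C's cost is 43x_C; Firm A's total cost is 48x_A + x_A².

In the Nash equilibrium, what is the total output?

24.4

Firm C's profit: π = x_C(126 − 2(x_C + x_A)) − 43x_C.
∂π/∂x_C = 83 − 4x_C − 2x_A = 0, so x_C = 20.75 − 0.5x_A.
For A: ∂π/∂x_A = 78 − 6x_A − 2x_C = 0 ⇒ x_A = 13 − (1/3)x_C.
Solving the two reaction functions simultaneously: (1 − (−0.5)(−1/3))x_C = 20.75 − 0.5·13, so (5/6)x_C = 14.25 and x_C = 17.1.
Then x_A = 13 − (1/3)·17.1 = 7.3.
Total output: 17.1 + 7.3 = 24.4.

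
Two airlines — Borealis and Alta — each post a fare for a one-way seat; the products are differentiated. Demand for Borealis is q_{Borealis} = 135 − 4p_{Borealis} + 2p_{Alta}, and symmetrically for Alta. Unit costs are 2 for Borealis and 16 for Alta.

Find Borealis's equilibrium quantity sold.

94.8

Borealis's profit: π = (p_{Borealis} − 2)(135 − 4p_{Borealis} + 2p_{Alta}).
∂π/∂p_{Borealis} = 143 − 8p_{Borealis} + 2p_{Alta} = 0 ⇒ p_{Borealis} = 17.875 + 0.25p_{Alta}.
Similarly p_{Alta} = 24.875 + 0.25p_{Borealis}.
Substituting the second reaction function into the first: p_{Borealis} = 17.875 + 0.25(24.875 + 0.25p_{Borealis}), which gives 0.9375p_{Borealis} = 771/32 ⇒ p_{Borealis} = 25.7.
Then p_{Alta} = 24.875 + 0.25·25.7 = 31.3.
q_{Borealis} = 135 − 4·25.7 + 2·31.3 = 94.8.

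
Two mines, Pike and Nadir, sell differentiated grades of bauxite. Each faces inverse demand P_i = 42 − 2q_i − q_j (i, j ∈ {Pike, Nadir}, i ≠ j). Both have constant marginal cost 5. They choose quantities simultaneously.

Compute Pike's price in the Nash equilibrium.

19.8

Mine Pike's profit: π = q_{Pike}(42 − 2q_{Pike} − q_{Nadir}) − 5q_{Pike}.
∂π/∂q_{Pike} = 37 − 4q_{Pike} − q_{Nadir} = 0 ⇒ q_{Pike} = 9.25 − 0.25q_{Nadir}.
The game is symmetric, so in equilibrium q_{Nadir} = q_{Pike}: the reaction function gives 1.25q_{Pike} = 9.25, hence q_{Pike} = 7.4.
P_{Pike} = 42 − 2·7.4 − 7.4 = 19.8.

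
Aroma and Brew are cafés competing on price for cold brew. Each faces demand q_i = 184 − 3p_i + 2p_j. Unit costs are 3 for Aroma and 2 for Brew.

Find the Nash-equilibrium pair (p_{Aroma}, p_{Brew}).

Aroma's profit: π = (p_{Aroma} − 3)(184 − 3p_{Aroma} + 2p_{Brew}).
∂π/∂p_{Aroma} = 193 − 6p_{Aroma} + 2p_{Brew} = 0 ⇒ p_{Aroma} = 193/6 + (1/3)p_{Brew}.
Similarly p_{Brew} = 95/3 + (1/3)p_{Aroma}.
Solving the two reaction functions simultaneously: (1 − (1/3)(1/3))p_{Aroma} = 193/6 + (1/3)·(95/3), so (8/9)p_{Aroma} = 769/18 and p_{Aroma} = 48.0625.
Then p_{Brew} = 95/3 + (1/3)·48.0625 = 47.6875.

48.0625, 47.6875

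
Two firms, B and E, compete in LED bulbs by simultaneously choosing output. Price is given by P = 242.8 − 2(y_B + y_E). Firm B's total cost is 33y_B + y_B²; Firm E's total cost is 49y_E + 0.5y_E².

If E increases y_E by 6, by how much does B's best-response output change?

Firm B's profit: π = y_B(242.8 − 2(y_B + y_E)) − 33y_B − y_B².
∂π/∂y_B = 209.8 − 6y_B − 2y_E = 0, so y_B = 1049/30 − (1/3)y_E.
The reaction-function slope is −1/3, so a 6-unit rise in y_E moves y_B by −1/3 × 6 = −2. B's best response falls — the actions are strategic substitutes.

-2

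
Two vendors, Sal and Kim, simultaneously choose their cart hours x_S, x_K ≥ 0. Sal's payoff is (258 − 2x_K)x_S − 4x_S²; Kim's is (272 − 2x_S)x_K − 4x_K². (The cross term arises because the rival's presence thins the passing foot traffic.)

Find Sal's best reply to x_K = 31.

24.5

Expanding Sal's payoff: 258x_S − 2x_Kx_S − 4x_S².
∂π/∂x_S = 258 − 2x_K − 8x_S = 0, so x_S = 32.25 − 0.25x_K.
At x_K = 31: x_S = 32.25 − 0.25·31 = 24.5.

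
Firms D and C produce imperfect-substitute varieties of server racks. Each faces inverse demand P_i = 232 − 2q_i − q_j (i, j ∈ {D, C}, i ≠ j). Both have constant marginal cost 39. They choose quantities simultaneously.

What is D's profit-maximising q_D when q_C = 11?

45.5

Firm D's profit: π = q_D(232 − 2q_D − q_C) − 39q_D.
∂π/∂q_D = 193 − 4q_D − q_C = 0 ⇒ q_D = 48.25 − 0.25q_C.
At q_C = 11: q_D = 48.25 − 0.25·11 = 45.5.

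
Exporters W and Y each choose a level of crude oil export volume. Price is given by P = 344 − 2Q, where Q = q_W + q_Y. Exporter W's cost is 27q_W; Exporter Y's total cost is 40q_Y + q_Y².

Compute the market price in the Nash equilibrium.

156.4

Exporter W's profit: π = q_W(344 − 2(q_W + q_Y)) − 27q_W.
∂π/∂q_W = 317 − 4q_W − 2q_Y = 0, so q_W = 79.25 − 0.5q_Y.
For Y: ∂π/∂q_Y = 304 − 6q_Y − 2q_W = 0 ⇒ q_Y = 152/3 − (1/3)q_W.
Plugging q_Y into W's best response: q_W = 79.25 − 0.5(152/3 − (1/3)q_W) ⇒ (5/6)q_W = 647/12, so q_W = 64.7.
Then q_Y = 152/3 − (1/3)·64.7 = 29.1.
Equilibrium price: P = 344 − 2·93.8 = 156.4.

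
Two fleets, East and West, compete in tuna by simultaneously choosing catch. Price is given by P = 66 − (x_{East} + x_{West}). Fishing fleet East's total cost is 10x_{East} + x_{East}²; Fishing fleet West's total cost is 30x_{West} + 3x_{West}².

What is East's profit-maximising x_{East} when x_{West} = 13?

Fishing fleet East's profit: π = x_{East}(66 − (x_{East} + x_{West})) − 10x_{East} − x_{East}².
∂π/∂x_{East} = 56 − 4x_{East} − x_{West} = 0, so x_{East} = 14 − 0.25x_{West}.
At x_{West} = 13: x_{East} = 14 − 0.25·13 = 10.75.

10.75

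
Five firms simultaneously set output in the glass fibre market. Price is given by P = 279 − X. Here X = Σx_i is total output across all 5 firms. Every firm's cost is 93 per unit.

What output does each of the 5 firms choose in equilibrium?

31

A representative firm's profit is π_i = x_i(279 − X) − 93x_i, with X = x_i + Σ_{j≠i} x_j.
First-order condition: 186 − 2x_i − Σ_{j≠i} x_j = 0.
Imposing symmetry (x_j = x for all j) turns Σ_{j≠i} x_j into 4x, so 186 = 6x and x = 31.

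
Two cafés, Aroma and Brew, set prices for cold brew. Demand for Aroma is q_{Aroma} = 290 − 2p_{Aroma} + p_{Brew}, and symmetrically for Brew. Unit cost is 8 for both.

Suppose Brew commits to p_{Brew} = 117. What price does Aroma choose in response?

Aroma's profit: π = (p_{Aroma} − 8)(290 − 2p_{Aroma} + p_{Brew}).
∂π/∂p_{Aroma} = 306 − 4p_{Aroma} + p_{Brew} = 0 ⇒ p_{Aroma} = 76.5 + 0.25p_{Brew}.
At p_{Brew} = 117: p_{Aroma} = 76.5 + 0.25·117 = 105.75.

105.75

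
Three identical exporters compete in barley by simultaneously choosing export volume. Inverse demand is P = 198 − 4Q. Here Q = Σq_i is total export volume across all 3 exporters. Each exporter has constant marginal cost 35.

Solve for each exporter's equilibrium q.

A representative exporter's profit is π_i = q_i(198 − 4Q) − 35q_i, with Q = q_i + Σ_{j≠i} q_j.
First-order condition: 163 − 8q_i − 4Σ_{j≠i} q_j = 0.
Imposing symmetry (q_j = q for all j) turns Σ_{j≠i} q_j into 2q, so 163 = 16q and q = 10.1875.

10.1875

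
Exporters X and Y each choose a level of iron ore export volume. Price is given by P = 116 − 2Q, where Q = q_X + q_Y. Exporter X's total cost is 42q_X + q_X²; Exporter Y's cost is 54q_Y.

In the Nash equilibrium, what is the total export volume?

Exporter X's profit: π = q_X(116 − 2(q_X + q_Y)) − 42q_X − q_X².
∂π/∂q_X = 74 − 6q_X − 2q_Y = 0, so q_X = 37/3 − (1/3)q_Y.
For Y: ∂π/∂q_Y = 62 − 4q_Y − 2q_X = 0 ⇒ q_Y = 15.5 − 0.5q_X.
Substituting the second reaction function into the first: q_X = 37/3 − (1/3)(15.5 − 0.5q_X), which gives (5/6)q_X = 43/6 ⇒ q_X = 8.6.
Then q_Y = 15.5 − 0.5·8.6 = 11.2.
Total export volume: 8.6 + 11.2 = 19.8.

19.8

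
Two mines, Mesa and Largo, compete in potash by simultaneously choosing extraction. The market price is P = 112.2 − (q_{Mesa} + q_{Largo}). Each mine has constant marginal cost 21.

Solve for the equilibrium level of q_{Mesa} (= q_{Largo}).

30.4

Mine Mesa's profit: π = q_{Mesa}(112.2 − (q_{Mesa} + q_{Largo})) − 21q_{Mesa}.
∂π/∂q_{Mesa} = 91.2 − 2q_{Mesa} − q_{Largo} = 0, so q_{Mesa} = 45.6 − 0.5q_{Largo}.
Setting q_{Mesa} = q_{Largo} in the reaction function: q_{Mesa} = 45.6 − 0.5q_{Mesa}, so q_{Mesa} = 45.6 / 1.5 = 30.4.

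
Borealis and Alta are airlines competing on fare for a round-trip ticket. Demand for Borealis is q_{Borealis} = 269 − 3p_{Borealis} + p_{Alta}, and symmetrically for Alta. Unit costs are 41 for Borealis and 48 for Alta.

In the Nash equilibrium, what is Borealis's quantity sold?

Borealis's profit: π = (p_{Borealis} − 41)(269 − 3p_{Borealis} + p_{Alta}).
∂π/∂p_{Borealis} = 392 − 6p_{Borealis} + p_{Alta} = 0 ⇒ p_{Borealis} = 196/3 + (1/6)p_{Alta}.
Similarly p_{Alta} = 413/6 + (1/6)p_{Borealis}.
Solving the two reaction functions simultaneously: (1 − (1/6)(1/6))p_{Borealis} = 196/3 + (1/6)·(413/6), so (35/36)p_{Borealis} = 2765/36 and p_{Borealis} = 79.
Then p_{Alta} = 413/6 + (1/6)·79 = 82.
q_{Borealis} = 269 − 3·79 + 82 = 114.

114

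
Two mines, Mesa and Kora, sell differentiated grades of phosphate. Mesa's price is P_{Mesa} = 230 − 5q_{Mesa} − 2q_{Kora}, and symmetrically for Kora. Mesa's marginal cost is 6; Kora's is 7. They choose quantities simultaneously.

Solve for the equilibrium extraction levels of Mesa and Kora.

Mine Mesa's profit: π = q_{Mesa}(230 − 5q_{Mesa} − 2q_{Kora}) − 6q_{Mesa}.
∂π/∂q_{Mesa} = 224 − 10q_{Mesa} − 2q_{Kora} = 0 ⇒ q_{Mesa} = 22.4 − 0.2q_{Kora}.
Similarly q_{Kora} = 22.3 − 0.2q_{Mesa}.
Substituting the second reaction function into the first: q_{Mesa} = 22.4 − 0.2(22.3 − 0.2q_{Mesa}), which gives 0.96q_{Mesa} = 17.94 ⇒ q_{Mesa} = 18.6875.
Then q_{Kora} = 22.3 − 0.2·18.6875 = 18.5625.

18.6875, 18.5625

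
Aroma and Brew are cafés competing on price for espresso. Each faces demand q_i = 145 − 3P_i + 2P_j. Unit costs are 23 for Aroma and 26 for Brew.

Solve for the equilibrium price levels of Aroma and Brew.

Aroma's profit: π = (P_{Aroma} − 23)(145 − 3P_{Aroma} + 2P_{Brew}).
∂π/∂P_{Aroma} = 214 − 6P_{Aroma} + 2P_{Brew} = 0 ⇒ P_{Aroma} = 107/3 + (1/3)P_{Brew}.
Similarly P_{Brew} = 223/6 + (1/3)P_{Aroma}.
Solving the two reaction functions simultaneously: (1 − (1/3)(1/3))P_{Aroma} = 107/3 + (1/3)·(223/6), so (8/9)P_{Aroma} = 865/18 and P_{Aroma} = 54.0625.
Then P_{Brew} = 223/6 + (1/3)·54.0625 = 55.1875.

54.0625, 55.1875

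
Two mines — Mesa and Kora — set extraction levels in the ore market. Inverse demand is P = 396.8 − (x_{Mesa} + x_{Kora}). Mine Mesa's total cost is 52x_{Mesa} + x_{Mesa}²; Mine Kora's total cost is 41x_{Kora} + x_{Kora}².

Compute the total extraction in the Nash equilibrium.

Mine Mesa's profit: π = x_{Mesa}(396.8 − (x_{Mesa} + x_{Kora})) − 52x_{Mesa} − x_{Mesa}².
∂π/∂x_{Mesa} = 344.8 − 4x_{Mesa} − x_{Kora} = 0, so x_{Mesa} = 86.2 − 0.25x_{Kora}.
By the same steps for Kora: x_{Kora} = 88.95 − 0.25x_{Mesa}.
Solving the two reaction functions simultaneously: (1 − (−0.25)(−0.25))x_{Mesa} = 86.2 − 0.25·88.95, so 0.9375x_{Mesa} = 63.9625 and x_{Mesa} = 5117/75.
Then x_{Kora} = 88.95 − 0.25·(5117/75) = 5392/75.
Total extraction: 5117/75 + 5392/75 = 140.12.

140.12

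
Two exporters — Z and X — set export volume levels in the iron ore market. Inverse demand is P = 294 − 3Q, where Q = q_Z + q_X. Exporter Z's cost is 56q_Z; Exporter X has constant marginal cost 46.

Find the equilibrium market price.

132

Exporter Z's profit: π = q_Z(294 − 3(q_Z + q_X)) − 56q_Z.
∂π/∂q_Z = 238 − 6q_Z − 3q_X = 0, so q_Z = 119/3 − 0.5q_X.
By the same steps for X: q_X = 124/3 − 0.5q_Z.
Solving the two reaction functions simultaneously: (1 − (−0.5)(−0.5))q_Z = 119/3 − 0.5·(124/3), so 0.75q_Z = 19 and q_Z = 76/3.
Then q_X = 124/3 − 0.5·(76/3) = 86/3.
Equilibrium price: P = 294 − 3·54 = 132.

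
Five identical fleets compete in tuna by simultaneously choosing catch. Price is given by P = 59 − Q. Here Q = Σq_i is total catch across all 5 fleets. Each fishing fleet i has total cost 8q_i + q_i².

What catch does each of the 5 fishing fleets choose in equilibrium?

6.375

A representative fishing fleet's profit is π_i = q_i(59 − Q) − 8q_i − q_i², with Q = q_i + Σ_{j≠i} q_j.
First-order condition: 51 − 4q_i − Σ_{j≠i} q_j = 0.
In a symmetric equilibrium every fishing fleet chooses the same q, so Σ_{j≠i} q_j = 4q. The condition becomes 51 − 8q = 0, giving q = 51/8 = 6.375.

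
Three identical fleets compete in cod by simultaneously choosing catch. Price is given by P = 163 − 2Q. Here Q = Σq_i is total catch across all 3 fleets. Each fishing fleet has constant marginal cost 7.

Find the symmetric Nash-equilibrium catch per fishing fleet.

19.5

A representative fishing fleet's profit is π_i = q_i(163 − 2Q) − 7q_i, with Q = q_i + Σ_{j≠i} q_j.
First-order condition: 156 − 4q_i − 2Σ_{j≠i} q_j = 0.
In a symmetric equilibrium every fishing fleet chooses the same q, so Σ_{j≠i} q_j = 2q. The condition becomes 156 − 8q = 0, giving q = 156/8 = 19.5.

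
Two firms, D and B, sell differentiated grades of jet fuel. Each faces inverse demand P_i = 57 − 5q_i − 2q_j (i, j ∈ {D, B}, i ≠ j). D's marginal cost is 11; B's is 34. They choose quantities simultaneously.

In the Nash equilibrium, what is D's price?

Firm D's profit: π = q_D(57 − 5q_D − 2q_B) − 11q_D.
∂π/∂q_D = 46 − 10q_D − 2q_B = 0 ⇒ q_D = 4.6 − 0.2q_B.
Similarly q_B = 2.3 − 0.2q_D.
Substituting the second reaction function into the first: q_D = 4.6 − 0.2(2.3 − 0.2q_D), which gives 0.96q_D = 4.14 ⇒ q_D = 4.3125.
Then q_B = 2.3 − 0.2·4.3125 = 1.4375.
P_D = 57 − 5·4.3125 − 2·1.4375 = 32.5625.

32.5625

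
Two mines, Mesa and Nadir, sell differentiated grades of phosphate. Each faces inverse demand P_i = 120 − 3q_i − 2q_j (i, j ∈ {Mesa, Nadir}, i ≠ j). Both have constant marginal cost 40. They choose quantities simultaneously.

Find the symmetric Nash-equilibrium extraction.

10

Mine Mesa's profit: π = q_{Mesa}(120 − 3q_{Mesa} − 2q_{Nadir}) − 40q_{Mesa}.
∂π/∂q_{Mesa} = 80 − 6q_{Mesa} − 2q_{Nadir} = 0 ⇒ q_{Mesa} = 40/3 − (1/3)q_{Nadir}.
By symmetry q_{Nadir} = q_{Mesa}; substituting into the reaction function, (4/3)q_{Mesa} = 40/3 and q_{Mesa} = 10.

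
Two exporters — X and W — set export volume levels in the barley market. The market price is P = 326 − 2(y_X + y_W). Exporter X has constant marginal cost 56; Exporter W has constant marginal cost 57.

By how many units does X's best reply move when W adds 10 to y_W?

-5

Exporter X's profit: π = y_X(326 − 2(y_X + y_W)) − 56y_X.
∂π/∂y_X = 270 − 4y_X − 2y_W = 0, so y_X = 67.5 − 0.5y_W.
The reaction-function slope is −0.5, so a 10-unit rise in y_W moves y_X by −0.5 × 10 = −5. X's best response falls — the actions are strategic substitutes.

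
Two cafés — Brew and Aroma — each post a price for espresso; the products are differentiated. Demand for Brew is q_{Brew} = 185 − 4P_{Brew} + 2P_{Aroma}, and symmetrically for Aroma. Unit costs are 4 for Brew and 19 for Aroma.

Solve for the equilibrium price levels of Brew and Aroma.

35.5, 41.5

Brew's profit: π = (P_{Brew} − 4)(185 − 4P_{Brew} + 2P_{Aroma}).
∂π/∂P_{Brew} = 201 − 8P_{Brew} + 2P_{Aroma} = 0 ⇒ P_{Brew} = 25.125 + 0.25P_{Aroma}.
Similarly P_{Aroma} = 32.625 + 0.25P_{Brew}.
Solving the two reaction functions simultaneously: (1 − (0.25)(0.25))P_{Brew} = 25.125 + 0.25·32.625, so 0.9375P_{Brew} = 1065/32 and P_{Brew} = 35.5.
Then P_{Aroma} = 32.625 + 0.25·35.5 = 41.5.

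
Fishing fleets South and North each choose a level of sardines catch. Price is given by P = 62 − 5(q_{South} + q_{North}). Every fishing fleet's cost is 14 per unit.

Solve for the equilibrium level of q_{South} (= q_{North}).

Fishing fleet South's profit: π = q_{South}(62 − 5(q_{South} + q_{North})) − 14q_{South}.
∂π/∂q_{South} = 48 − 10q_{South} − 5q_{North} = 0, so q_{South} = 4.8 − 0.5q_{North}.
Setting q_{South} = q_{North} in the reaction function: q_{South} = 4.8 − 0.5q_{South}, so q_{South} = 4.8 / 1.5 = 3.2.

3.2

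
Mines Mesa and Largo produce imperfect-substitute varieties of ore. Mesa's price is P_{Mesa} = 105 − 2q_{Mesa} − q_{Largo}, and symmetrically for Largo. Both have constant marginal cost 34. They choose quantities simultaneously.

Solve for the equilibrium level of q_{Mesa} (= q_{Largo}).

Mine Mesa's profit: π = q_{Mesa}(105 − 2q_{Mesa} − q_{Largo}) − 34q_{Mesa}.
∂π/∂q_{Mesa} = 71 − 4q_{Mesa} − q_{Largo} = 0 ⇒ q_{Mesa} = 17.75 − 0.25q_{Largo}.
By symmetry q_{Largo} = q_{Mesa}; substituting into the reaction function, 1.25q_{Mesa} = 17.75 and q_{Mesa} = 14.2.

14.2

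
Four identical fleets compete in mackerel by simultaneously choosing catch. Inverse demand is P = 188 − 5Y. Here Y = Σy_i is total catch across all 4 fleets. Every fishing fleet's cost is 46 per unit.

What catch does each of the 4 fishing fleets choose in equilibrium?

A representative fishing fleet's profit is π_i = y_i(188 − 5Y) − 46y_i, with Y = y_i + Σ_{j≠i} y_j.
First-order condition: 142 − 10y_i − 5Σ_{j≠i} y_j = 0.
Imposing symmetry (y_j = y for all j) turns Σ_{j≠i} y_j into 3y, so 142 = 25y and y = 5.68.

5.68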